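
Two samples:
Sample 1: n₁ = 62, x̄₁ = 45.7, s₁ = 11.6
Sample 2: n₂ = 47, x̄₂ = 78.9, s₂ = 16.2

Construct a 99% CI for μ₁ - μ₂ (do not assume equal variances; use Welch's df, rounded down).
(-40.55, -25.85)

Difference: x̄₁ - x̄₂ = -33.20
SE = √(s₁²/n₁ + s₂²/n₂) = √(11.6²/62 + 16.2²/47) = 2.7846
df = 79.64 → 79 (Welch–Satterthwaite, rounded down)
t* = 2.640

CI: -33.20 ± 2.640 · 2.7846 = -33.20 ± 7.35 = (-40.55, -25.85)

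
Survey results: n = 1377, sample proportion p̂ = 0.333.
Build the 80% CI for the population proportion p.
(0.317, 0.349)

Proportion CI:
SE = √(p̂(1-p̂)/n) = √(0.333 · 0.667 / 1377) = 0.01270

z* = 1.282
Margin = z* · SE = 1.282 · 0.01270 = 0.0163

CI: 0.333 ± 0.0163 = (0.317, 0.349)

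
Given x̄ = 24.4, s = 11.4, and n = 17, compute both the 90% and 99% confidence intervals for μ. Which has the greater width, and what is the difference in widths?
99% CI is wider by 6.49

df = 16
90% CI: t* = 1.746, (19.57, 29.23), width = 2 · t* · s/√n = 9.66
99% CI: t* = 2.921, (16.32, 32.48), width = 2 · t* · s/√n = 16.15

The 99% CI is wider by 16.15 - 9.66 = 6.49.
Higher confidence requires a wider interval.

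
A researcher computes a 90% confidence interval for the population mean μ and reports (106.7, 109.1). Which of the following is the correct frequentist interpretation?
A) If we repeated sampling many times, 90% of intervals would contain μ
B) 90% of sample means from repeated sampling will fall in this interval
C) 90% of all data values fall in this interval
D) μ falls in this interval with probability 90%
A

A) Correct — this is the frequentist long-run coverage interpretation.
B) Wrong — coverage applies to intervals containing μ, not to future x̄ values.
C) Wrong — a CI is about the parameter μ, not individual data values.
D) Wrong — μ is fixed; the randomness lives in the interval, not in μ.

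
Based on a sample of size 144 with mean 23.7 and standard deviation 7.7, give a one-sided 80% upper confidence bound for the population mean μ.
μ ≤ 24.24

Upper bound (one-sided):
t* = 0.844 (one-sided for 80%)
Upper bound = x̄ + t* · s/√n = 23.7 + 0.844 · 7.7/√144 = 24.24

We are 80% confident that μ ≤ 24.24.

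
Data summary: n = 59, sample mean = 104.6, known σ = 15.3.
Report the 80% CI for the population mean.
(102.05, 107.15)

z-interval (σ known):
z* = 1.282 for 80% confidence

Margin of error = z* · σ/√n = 1.282 · 15.3/√59 = 2.55

CI: (104.6 - 2.55, 104.6 + 2.55) = (102.05, 107.15)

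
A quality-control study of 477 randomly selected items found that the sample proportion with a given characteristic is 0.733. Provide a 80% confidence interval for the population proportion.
(0.707, 0.759)

Proportion CI:
SE = √(p̂(1-p̂)/n) = √(0.733 · 0.267 / 477) = 0.02026

z* = 1.282
Margin = z* · SE = 1.282 · 0.02026 = 0.0260

CI: 0.733 ± 0.0260 = (0.707, 0.759)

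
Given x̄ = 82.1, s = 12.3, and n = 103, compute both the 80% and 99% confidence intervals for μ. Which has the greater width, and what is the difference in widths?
99% CI is wider by 3.23

df = 102
80% CI: t* = 1.290, (80.54, 83.66), width = 2 · t* · s/√n = 3.13
99% CI: t* = 2.625, (78.92, 85.28), width = 2 · t* · s/√n = 6.36

The 99% CI is wider by 6.36 - 3.13 = 3.23.
Higher confidence requires a wider interval.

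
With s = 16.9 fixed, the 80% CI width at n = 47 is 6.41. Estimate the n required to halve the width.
n ≈ 188

CI width ∝ 1/√n
To reduce width by factor 2, need √n to grow by 2 → need 2² = 4 times as many samples.

Current: n = 47, width = 6.41
New: n = 188, width ≈ 3.17

Width reduced by factor of 6.41/3.17 = 2.02.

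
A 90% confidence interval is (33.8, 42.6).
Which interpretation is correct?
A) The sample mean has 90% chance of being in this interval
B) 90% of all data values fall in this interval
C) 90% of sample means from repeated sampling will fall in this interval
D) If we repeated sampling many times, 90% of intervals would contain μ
D

A) Wrong — x̄ is observed and sits in the interval by construction.
B) Wrong — a CI is about the parameter μ, not individual data values.
C) Wrong — coverage applies to intervals containing μ, not to future x̄ values.
D) Correct — this is the frequentist long-run coverage interpretation.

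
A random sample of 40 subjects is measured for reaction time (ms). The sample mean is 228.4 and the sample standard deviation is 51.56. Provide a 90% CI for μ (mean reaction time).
(214.66, 242.14)

t-interval (σ unknown):
df = n - 1 = 39
t* = 1.685 for 90% confidence

Margin of error = t* · s/√n = 1.685 · 51.56/√40 = 13.74

CI: (214.66, 242.14)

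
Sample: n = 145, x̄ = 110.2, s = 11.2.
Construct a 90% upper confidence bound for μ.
μ ≤ 111.40

Upper bound (one-sided):
t* = 1.287 (one-sided for 90%)
Upper bound = x̄ + t* · s/√n = 110.2 + 1.287 · 11.2/√145 = 111.40

We are 90% confident that μ ≤ 111.40.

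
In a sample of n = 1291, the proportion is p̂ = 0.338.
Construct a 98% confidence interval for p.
(0.307, 0.369)

Proportion CI:
SE = √(p̂(1-p̂)/n) = √(0.338 · 0.662 / 1291) = 0.01317

z* = 2.326
Margin = z* · SE = 2.326 · 0.01317 = 0.0306

CI: 0.338 ± 0.0306 = (0.307, 0.369)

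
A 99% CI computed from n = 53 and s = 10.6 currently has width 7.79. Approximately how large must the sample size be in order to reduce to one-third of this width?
n ≈ 477

CI width ∝ 1/√n
To reduce width by factor 3, need √n to grow by 3 → need 3² = 9 times as many samples.

Current: n = 53, width = 7.79
New: n = 477, width ≈ 2.51

Width reduced by factor of 7.79/2.51 = 3.10.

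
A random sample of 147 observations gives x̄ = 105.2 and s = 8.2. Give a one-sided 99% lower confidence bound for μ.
μ ≥ 103.61

Lower bound (one-sided):
t* = 2.352 (one-sided for 99%)
Lower bound = x̄ - t* · s/√n = 105.2 - 2.352 · 8.2/√147 = 103.61

We are 99% confident that μ ≥ 103.61.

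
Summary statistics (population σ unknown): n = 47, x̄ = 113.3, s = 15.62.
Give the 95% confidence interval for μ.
(108.71, 117.89)

t-interval (σ unknown):
df = n - 1 = 46
t* = 2.013 for 95% confidence

Margin of error = t* · s/√n = 2.013 · 15.62/√47 = 4.59

CI: (108.71, 117.89)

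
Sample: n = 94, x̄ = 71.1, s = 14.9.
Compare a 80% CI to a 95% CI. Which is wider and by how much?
95% CI is wider by 2.13

df = 93
80% CI: t* = 1.291, (69.12, 73.08), width = 2 · t* · s/√n = 3.97
95% CI: t* = 1.986, (68.05, 74.15), width = 2 · t* · s/√n = 6.10

The 95% CI is wider by 6.10 - 3.97 = 2.13.
Higher confidence requires a wider interval.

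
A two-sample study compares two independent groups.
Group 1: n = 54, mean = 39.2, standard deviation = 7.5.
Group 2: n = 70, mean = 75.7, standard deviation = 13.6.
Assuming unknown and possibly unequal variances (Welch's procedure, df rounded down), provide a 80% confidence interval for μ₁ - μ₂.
(-38.97, -34.03)

Difference: x̄₁ - x̄₂ = -36.50
SE = √(s₁²/n₁ + s₂²/n₂) = √(7.5²/54 + 13.6²/70) = 1.9194
df = 111.56 → 111 (Welch–Satterthwaite, rounded down)
t* = 1.289

CI: -36.50 ± 1.289 · 1.9194 = -36.50 ± 2.47 = (-38.97, -34.03)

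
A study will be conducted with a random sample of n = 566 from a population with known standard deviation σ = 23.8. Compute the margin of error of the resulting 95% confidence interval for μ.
Margin of error = 1.96

Margin of error = z* · σ/√n
= 1.960 · 23.8/√566
= 1.960 · 23.8/23.7908
= 1.96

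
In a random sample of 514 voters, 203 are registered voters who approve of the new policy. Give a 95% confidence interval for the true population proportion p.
(0.353, 0.437)

Proportion CI:
p̂ = 203/514 = 0.39494
SE = √(p̂(1-p̂)/n) = √(0.39494 · 0.60506 / 514) = 0.02156

z* = 1.960
Margin = z* · SE = 1.960 · 0.02156 = 0.0423

CI: 0.39494 ± 0.0423 = (0.353, 0.437)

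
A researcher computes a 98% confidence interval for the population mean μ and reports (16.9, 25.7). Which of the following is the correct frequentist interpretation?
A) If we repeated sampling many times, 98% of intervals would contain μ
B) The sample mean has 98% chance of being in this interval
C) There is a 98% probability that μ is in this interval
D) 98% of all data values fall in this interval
A

A) Correct — this is the frequentist long-run coverage interpretation.
B) Wrong — x̄ is observed and sits in the interval by construction.
C) Wrong — μ is fixed; the randomness lives in the interval, not in μ.
D) Wrong — a CI is about the parameter μ, not individual data values.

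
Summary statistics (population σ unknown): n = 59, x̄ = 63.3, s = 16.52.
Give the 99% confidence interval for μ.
(57.57, 69.03)

t-interval (σ unknown):
df = n - 1 = 58
t* = 2.663 for 99% confidence

Margin of error = t* · s/√n = 2.663 · 16.52/√59 = 5.73

CI: (57.57, 69.03)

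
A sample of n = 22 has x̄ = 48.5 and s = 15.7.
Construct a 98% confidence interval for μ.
(40.07, 56.93)

t-interval (σ unknown):
df = n - 1 = 21
t* = 2.518 for 98% confidence

Margin of error = t* · s/√n = 2.518 · 15.7/√22 = 8.43

CI: (40.07, 56.93)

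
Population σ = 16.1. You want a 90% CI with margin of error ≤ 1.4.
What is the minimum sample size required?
n ≥ 358

For margin E ≤ 1.4:
n ≥ (z* · σ / E)²
n ≥ (1.645 · 16.1 / 1.4)²
n ≥ 357.87

Minimum n = 358 (rounding up)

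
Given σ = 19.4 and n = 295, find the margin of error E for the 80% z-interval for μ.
Margin of error = 1.45

Margin of error = z* · σ/√n
= 1.282 · 19.4/√295
= 1.282 · 19.4/17.1756
= 1.45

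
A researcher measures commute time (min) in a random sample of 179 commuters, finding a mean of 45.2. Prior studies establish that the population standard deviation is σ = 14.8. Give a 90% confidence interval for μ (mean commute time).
(43.38, 47.02)

z-interval (σ known):
z* = 1.645 for 90% confidence

Margin of error = z* · σ/√n = 1.645 · 14.8/√179 = 1.82

CI: (45.2 - 1.82, 45.2 + 1.82) = (43.38, 47.02)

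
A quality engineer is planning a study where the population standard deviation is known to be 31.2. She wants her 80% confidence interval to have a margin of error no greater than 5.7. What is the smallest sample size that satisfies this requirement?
n ≥ 50

For margin E ≤ 5.7:
n ≥ (z* · σ / E)²
n ≥ (1.282 · 31.2 / 5.7)²
n ≥ 49.24

Minimum n = 50 (rounding up)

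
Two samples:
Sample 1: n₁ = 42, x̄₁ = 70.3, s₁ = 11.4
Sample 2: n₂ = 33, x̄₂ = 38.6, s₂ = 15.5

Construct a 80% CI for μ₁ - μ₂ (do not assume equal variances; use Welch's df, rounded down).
(27.52, 35.88)

Difference: x̄₁ - x̄₂ = 31.70
SE = √(s₁²/n₁ + s₂²/n₂) = √(11.4²/42 + 15.5²/33) = 3.2210
df = 56.95 → 56 (Welch–Satterthwaite, rounded down)
t* = 1.297

CI: 31.70 ± 1.297 · 3.2210 = 31.70 ± 4.18 = (27.52, 35.88)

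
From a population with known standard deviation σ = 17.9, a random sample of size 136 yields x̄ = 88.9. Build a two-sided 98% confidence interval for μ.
(85.33, 92.47)

z-interval (σ known):
z* = 2.326 for 98% confidence

Margin of error = z* · σ/√n = 2.326 · 17.9/√136 = 3.57

CI: (88.9 - 3.57, 88.9 + 3.57) = (85.33, 92.47)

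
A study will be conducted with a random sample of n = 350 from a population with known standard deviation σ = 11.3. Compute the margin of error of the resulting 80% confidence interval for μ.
Margin of error = 0.77

Margin of error = z* · σ/√n
= 1.282 · 11.3/√350
= 1.282 · 11.3/18.7083
= 0.77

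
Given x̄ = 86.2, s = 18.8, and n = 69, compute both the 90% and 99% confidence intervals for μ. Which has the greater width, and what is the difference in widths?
99% CI is wider by 4.45

df = 68
90% CI: t* = 1.668, (82.42, 89.98), width = 2 · t* · s/√n = 7.55
99% CI: t* = 2.650, (80.20, 92.20), width = 2 · t* · s/√n = 12.00

The 99% CI is wider by 12.00 - 7.55 = 4.45.
Higher confidence requires a wider interval.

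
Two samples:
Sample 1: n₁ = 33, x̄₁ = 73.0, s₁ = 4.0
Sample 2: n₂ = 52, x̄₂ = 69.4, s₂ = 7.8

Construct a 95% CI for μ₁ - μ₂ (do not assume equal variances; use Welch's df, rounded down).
(1.04, 6.16)

Difference: x̄₁ - x̄₂ = 3.60
SE = √(s₁²/n₁ + s₂²/n₂) = √(4.0²/33 + 7.8²/52) = 1.2864
df = 80.10 → 80 (Welch–Satterthwaite, rounded down)
t* = 1.990

CI: 3.60 ± 1.990 · 1.2864 = 3.60 ± 2.56 = (1.04, 6.16)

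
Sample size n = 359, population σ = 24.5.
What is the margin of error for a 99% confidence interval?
Margin of error = 3.33

Margin of error = z* · σ/√n
= 2.576 · 24.5/√359
= 2.576 · 24.5/18.9473
= 3.33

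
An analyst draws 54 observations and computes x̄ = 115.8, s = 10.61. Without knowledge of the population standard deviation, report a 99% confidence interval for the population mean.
(111.94, 119.66)

t-interval (σ unknown):
df = n - 1 = 53
t* = 2.672 for 99% confidence

Margin of error = t* · s/√n = 2.672 · 10.61/√54 = 3.86

CI: (111.94, 119.66)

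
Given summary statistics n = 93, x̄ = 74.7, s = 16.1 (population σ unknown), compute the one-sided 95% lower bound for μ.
μ ≥ 71.93

Lower bound (one-sided):
t* = 1.662 (one-sided for 95%)
Lower bound = x̄ - t* · s/√n = 74.7 - 1.662 · 16.1/√93 = 71.93

We are 95% confident that μ ≥ 71.93.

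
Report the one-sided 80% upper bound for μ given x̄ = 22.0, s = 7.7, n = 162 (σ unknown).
μ ≤ 22.51

Upper bound (one-sided):
t* = 0.844 (one-sided for 80%)
Upper bound = x̄ + t* · s/√n = 22.0 + 0.844 · 7.7/√162 = 22.51

We are 80% confident that μ ≤ 22.51.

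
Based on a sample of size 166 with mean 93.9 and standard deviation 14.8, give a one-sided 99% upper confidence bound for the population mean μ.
μ ≤ 96.60

Upper bound (one-sided):
t* = 2.349 (one-sided for 99%)
Upper bound = x̄ + t* · s/√n = 93.9 + 2.349 · 14.8/√166 = 96.60

We are 99% confident that μ ≤ 96.60.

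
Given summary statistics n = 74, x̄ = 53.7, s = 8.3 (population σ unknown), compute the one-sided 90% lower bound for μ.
μ ≥ 52.45

Lower bound (one-sided):
t* = 1.293 (one-sided for 90%)
Lower bound = x̄ - t* · s/√n = 53.7 - 1.293 · 8.3/√74 = 52.45

We are 90% confident that μ ≥ 52.45.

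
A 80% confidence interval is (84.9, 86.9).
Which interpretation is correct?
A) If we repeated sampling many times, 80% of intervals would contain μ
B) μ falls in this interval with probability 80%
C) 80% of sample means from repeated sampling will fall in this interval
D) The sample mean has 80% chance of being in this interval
A

A) Correct — this is the frequentist long-run coverage interpretation.
B) Wrong — μ is fixed; the randomness lives in the interval, not in μ.
C) Wrong — coverage applies to intervals containing μ, not to future x̄ values.
D) Wrong — x̄ is observed and sits in the interval by construction.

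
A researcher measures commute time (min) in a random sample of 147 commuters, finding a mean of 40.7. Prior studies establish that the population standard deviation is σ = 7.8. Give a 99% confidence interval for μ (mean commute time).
(39.04, 42.36)

z-interval (σ known):
z* = 2.576 for 99% confidence

Margin of error = z* · σ/√n = 2.576 · 7.8/√147 = 1.66

CI: (40.7 - 1.66, 40.7 + 1.66) = (39.04, 42.36)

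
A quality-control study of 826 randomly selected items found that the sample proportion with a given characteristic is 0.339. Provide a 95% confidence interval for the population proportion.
(0.307, 0.371)

Proportion CI:
SE = √(p̂(1-p̂)/n) = √(0.339 · 0.661 / 826) = 0.01647

z* = 1.960
Margin = z* · SE = 1.960 · 0.01647 = 0.0323

CI: 0.339 ± 0.0323 = (0.307, 0.371)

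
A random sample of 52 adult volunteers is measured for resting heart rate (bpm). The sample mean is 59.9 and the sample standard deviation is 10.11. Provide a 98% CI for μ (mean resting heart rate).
(56.53, 63.27)

t-interval (σ unknown):
df = n - 1 = 51
t* = 2.402 for 98% confidence

Margin of error = t* · s/√n = 2.402 · 10.11/√52 = 3.37

CI: (56.53, 63.27)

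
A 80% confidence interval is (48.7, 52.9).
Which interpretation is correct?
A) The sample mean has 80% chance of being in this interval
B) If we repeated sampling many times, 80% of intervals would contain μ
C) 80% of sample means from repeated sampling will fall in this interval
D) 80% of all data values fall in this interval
B

A) Wrong — x̄ is observed and sits in the interval by construction.
B) Correct — this is the frequentist long-run coverage interpretation.
C) Wrong — coverage applies to intervals containing μ, not to future x̄ values.
D) Wrong — a CI is about the parameter μ, not individual data values.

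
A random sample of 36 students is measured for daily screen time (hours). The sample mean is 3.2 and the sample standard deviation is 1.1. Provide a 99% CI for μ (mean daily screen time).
(2.70, 3.70)

t-interval (σ unknown):
df = n - 1 = 35
t* = 2.724 for 99% confidence

Margin of error = t* · s/√n = 2.724 · 1.1/√36 = 0.50

CI: (2.70, 3.70)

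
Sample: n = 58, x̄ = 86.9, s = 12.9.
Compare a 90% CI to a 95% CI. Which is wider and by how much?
95% CI is wider by 1.12

df = 57
90% CI: t* = 1.672, (84.07, 89.73), width = 2 · t* · s/√n = 5.66
95% CI: t* = 2.002, (83.51, 90.29), width = 2 · t* · s/√n = 6.78

The 95% CI is wider by 6.78 - 5.66 = 1.12.
Higher confidence requires a wider interval.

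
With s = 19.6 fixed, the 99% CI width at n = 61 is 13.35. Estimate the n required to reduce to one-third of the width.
n ≈ 549

CI width ∝ 1/√n
To reduce width by factor 3, need √n to grow by 3 → need 3² = 9 times as many samples.

Current: n = 61, width = 13.35
New: n = 549, width ≈ 4.32

Width reduced by factor of 13.35/4.32 = 3.09.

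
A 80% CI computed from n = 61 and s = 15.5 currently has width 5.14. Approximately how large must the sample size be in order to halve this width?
n ≈ 244

CI width ∝ 1/√n
To reduce width by factor 2, need √n to grow by 2 → need 2² = 4 times as many samples.

Current: n = 61, width = 5.14
New: n = 244, width ≈ 2.55

Width reduced by factor of 5.14/2.55 = 2.02.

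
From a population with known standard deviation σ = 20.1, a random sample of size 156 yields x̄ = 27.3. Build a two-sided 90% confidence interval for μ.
(24.65, 29.95)

z-interval (σ known):
z* = 1.645 for 90% confidence

Margin of error = z* · σ/√n = 1.645 · 20.1/√156 = 2.65

CI: (27.3 - 2.65, 27.3 + 2.65) = (24.65, 29.95)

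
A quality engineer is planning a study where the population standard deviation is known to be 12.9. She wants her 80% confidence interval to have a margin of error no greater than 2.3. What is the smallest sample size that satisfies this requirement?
n ≥ 52

For margin E ≤ 2.3:
n ≥ (z* · σ / E)²
n ≥ (1.282 · 12.9 / 2.3)²
n ≥ 51.70

Minimum n = 52 (rounding up)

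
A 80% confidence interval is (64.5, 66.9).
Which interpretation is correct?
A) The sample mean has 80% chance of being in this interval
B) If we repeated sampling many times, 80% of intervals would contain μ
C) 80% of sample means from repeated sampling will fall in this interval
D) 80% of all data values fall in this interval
B

A) Wrong — x̄ is observed and sits in the interval by construction.
B) Correct — this is the frequentist long-run coverage interpretation.
C) Wrong — coverage applies to intervals containing μ, not to future x̄ values.
D) Wrong — a CI is about the parameter μ, not individual data values.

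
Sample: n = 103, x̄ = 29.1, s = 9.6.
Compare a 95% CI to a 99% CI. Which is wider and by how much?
99% CI is wider by 1.22

df = 102
95% CI: t* = 1.983, (27.22, 30.98), width = 2 · t* · s/√n = 3.75
99% CI: t* = 2.625, (26.62, 31.58), width = 2 · t* · s/√n = 4.97

The 99% CI is wider by 4.97 - 3.75 = 1.22.
Higher confidence requires a wider interval.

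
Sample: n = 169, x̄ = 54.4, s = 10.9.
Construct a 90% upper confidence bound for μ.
μ ≤ 55.48

Upper bound (one-sided):
t* = 1.287 (one-sided for 90%)
Upper bound = x̄ + t* · s/√n = 54.4 + 1.287 · 10.9/√169 = 55.48

We are 90% confident that μ ≤ 55.48.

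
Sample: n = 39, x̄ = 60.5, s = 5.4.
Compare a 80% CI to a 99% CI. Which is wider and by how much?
99% CI is wider by 2.43

df = 38
80% CI: t* = 1.304, (59.37, 61.63), width = 2 · t* · s/√n = 2.26
99% CI: t* = 2.712, (58.15, 62.85), width = 2 · t* · s/√n = 4.69

The 99% CI is wider by 4.69 - 2.26 = 2.43.
Higher confidence requires a wider interval.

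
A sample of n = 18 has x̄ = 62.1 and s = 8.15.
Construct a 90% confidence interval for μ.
(58.76, 65.44)

t-interval (σ unknown):
df = n - 1 = 17
t* = 1.740 for 90% confidence

Margin of error = t* · s/√n = 1.740 · 8.15/√18 = 3.34

CI: (58.76, 65.44)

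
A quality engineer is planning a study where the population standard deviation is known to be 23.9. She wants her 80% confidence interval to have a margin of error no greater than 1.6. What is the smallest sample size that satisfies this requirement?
n ≥ 367

For margin E ≤ 1.6:
n ≥ (z* · σ / E)²
n ≥ (1.282 · 23.9 / 1.6)²
n ≥ 366.72

Minimum n = 367 (rounding up)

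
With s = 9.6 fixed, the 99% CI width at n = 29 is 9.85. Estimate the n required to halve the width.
n ≈ 116

CI width ∝ 1/√n
To reduce width by factor 2, need √n to grow by 2 → need 2² = 4 times as many samples.

Current: n = 29, width = 9.85
New: n = 116, width ≈ 4.67

Width reduced by factor of 9.85/4.67 = 2.11.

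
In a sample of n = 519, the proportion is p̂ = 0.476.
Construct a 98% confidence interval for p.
(0.425, 0.527)

Proportion CI:
SE = √(p̂(1-p̂)/n) = √(0.476 · 0.524 / 519) = 0.02192

z* = 2.326
Margin = z* · SE = 2.326 · 0.02192 = 0.0510

CI: 0.476 ± 0.0510 = (0.425, 0.527)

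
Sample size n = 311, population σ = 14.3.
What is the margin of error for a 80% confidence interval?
Margin of error = 1.04

Margin of error = z* · σ/√n
= 1.282 · 14.3/√311
= 1.282 · 14.3/17.6352
= 1.04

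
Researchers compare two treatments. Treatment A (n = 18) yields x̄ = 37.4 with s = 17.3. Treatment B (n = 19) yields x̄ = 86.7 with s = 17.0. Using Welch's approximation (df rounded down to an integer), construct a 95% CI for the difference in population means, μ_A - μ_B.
(-60.77, -37.83)

Difference: x̄₁ - x̄₂ = -49.30
SE = √(s₁²/n₁ + s₂²/n₂) = √(17.3²/18 + 17.0²/19) = 5.6425
df = 34.81 → 34 (Welch–Satterthwaite, rounded down)
t* = 2.032

CI: -49.30 ± 2.032 · 5.6425 = -49.30 ± 11.47 = (-60.77, -37.83)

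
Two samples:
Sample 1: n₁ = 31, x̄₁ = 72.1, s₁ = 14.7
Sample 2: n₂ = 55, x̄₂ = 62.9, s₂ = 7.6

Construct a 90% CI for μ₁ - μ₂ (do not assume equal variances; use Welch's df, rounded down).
(4.43, 13.97)

Difference: x̄₁ - x̄₂ = 9.20
SE = √(s₁²/n₁ + s₂²/n₂) = √(14.7²/31 + 7.6²/55) = 2.8321
df = 39.23 → 39 (Welch–Satterthwaite, rounded down)
t* = 1.685

CI: 9.20 ± 1.685 · 2.8321 = 9.20 ± 4.77 = (4.43, 13.97)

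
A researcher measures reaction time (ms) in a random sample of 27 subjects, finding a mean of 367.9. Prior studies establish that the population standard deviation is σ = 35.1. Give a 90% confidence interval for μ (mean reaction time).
(356.79, 379.01)

z-interval (σ known):
z* = 1.645 for 90% confidence

Margin of error = z* · σ/√n = 1.645 · 35.1/√27 = 11.11

CI: (367.9 - 11.11, 367.9 + 11.11) = (356.79, 379.01)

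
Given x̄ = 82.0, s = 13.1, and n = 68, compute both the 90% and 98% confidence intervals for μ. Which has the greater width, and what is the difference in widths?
98% CI is wider by 2.27

df = 67
90% CI: t* = 1.668, (79.35, 84.65), width = 2 · t* · s/√n = 5.30
98% CI: t* = 2.383, (78.21, 85.79), width = 2 · t* · s/√n = 7.57

The 98% CI is wider by 7.57 - 5.30 = 2.27.
Higher confidence requires a wider interval.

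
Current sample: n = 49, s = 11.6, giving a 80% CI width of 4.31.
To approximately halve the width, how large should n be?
n ≈ 196

CI width ∝ 1/√n
To reduce width by factor 2, need √n to grow by 2 → need 2² = 4 times as many samples.

Current: n = 49, width = 4.31
New: n = 196, width ≈ 2.13

Width reduced by factor of 4.31/2.13 = 2.02.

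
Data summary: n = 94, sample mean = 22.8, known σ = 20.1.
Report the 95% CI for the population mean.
(18.74, 26.86)

z-interval (σ known):
z* = 1.960 for 95% confidence

Margin of error = z* · σ/√n = 1.960 · 20.1/√94 = 4.06

CI: (22.8 - 4.06, 22.8 + 4.06) = (18.74, 26.86)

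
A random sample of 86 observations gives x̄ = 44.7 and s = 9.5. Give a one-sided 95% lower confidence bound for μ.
μ ≥ 43.00

Lower bound (one-sided):
t* = 1.663 (one-sided for 95%)
Lower bound = x̄ - t* · s/√n = 44.7 - 1.663 · 9.5/√86 = 43.00

We are 95% confident that μ ≥ 43.00.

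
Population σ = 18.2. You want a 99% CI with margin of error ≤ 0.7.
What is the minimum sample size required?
n ≥ 4486

For margin E ≤ 0.7:
n ≥ (z* · σ / E)²
n ≥ (2.576 · 18.2 / 0.7)²
n ≥ 4485.78

Minimum n = 4486 (rounding up)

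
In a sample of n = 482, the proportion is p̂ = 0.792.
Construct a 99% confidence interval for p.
(0.744, 0.840)

Proportion CI:
SE = √(p̂(1-p̂)/n) = √(0.792 · 0.208 / 482) = 0.01849

z* = 2.576
Margin = z* · SE = 2.576 · 0.01849 = 0.0476

CI: 0.792 ± 0.0476 = (0.744, 0.840)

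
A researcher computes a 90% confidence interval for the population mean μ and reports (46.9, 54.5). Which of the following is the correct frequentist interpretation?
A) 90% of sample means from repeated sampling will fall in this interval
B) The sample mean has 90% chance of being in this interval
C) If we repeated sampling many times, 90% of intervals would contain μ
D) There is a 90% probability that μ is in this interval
C

A) Wrong — coverage applies to intervals containing μ, not to future x̄ values.
B) Wrong — x̄ is observed and sits in the interval by construction.
C) Correct — this is the frequentist long-run coverage interpretation.
D) Wrong — μ is fixed; the randomness lives in the interval, not in μ.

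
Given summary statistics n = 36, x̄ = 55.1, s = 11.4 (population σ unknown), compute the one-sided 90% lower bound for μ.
μ ≥ 52.62

Lower bound (one-sided):
t* = 1.306 (one-sided for 90%)
Lower bound = x̄ - t* · s/√n = 55.1 - 1.306 · 11.4/√36 = 52.62

We are 90% confident that μ ≥ 52.62.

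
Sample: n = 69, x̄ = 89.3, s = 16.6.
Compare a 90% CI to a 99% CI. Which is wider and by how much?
99% CI is wider by 3.92

df = 68
90% CI: t* = 1.668, (85.97, 92.63), width = 2 · t* · s/√n = 6.67
99% CI: t* = 2.650, (84.00, 94.60), width = 2 · t* · s/√n = 10.59

The 99% CI is wider by 10.59 - 6.67 = 3.92.
Higher confidence requires a wider interval.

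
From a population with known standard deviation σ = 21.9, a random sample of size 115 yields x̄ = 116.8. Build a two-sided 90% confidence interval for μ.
(113.44, 120.16)

z-interval (σ known):
z* = 1.645 for 90% confidence

Margin of error = z* · σ/√n = 1.645 · 21.9/√115 = 3.36

CI: (116.8 - 3.36, 116.8 + 3.36) = (113.44, 120.16)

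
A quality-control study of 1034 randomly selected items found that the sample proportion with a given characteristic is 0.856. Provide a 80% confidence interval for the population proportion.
(0.842, 0.870)

Proportion CI:
SE = √(p̂(1-p̂)/n) = √(0.856 · 0.144 / 1034) = 0.01092

z* = 1.282
Margin = z* · SE = 1.282 · 0.01092 = 0.0140

CI: 0.856 ± 0.0140 = (0.842, 0.870)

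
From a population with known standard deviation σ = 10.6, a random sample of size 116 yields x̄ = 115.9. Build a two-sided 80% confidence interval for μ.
(114.64, 117.16)

z-interval (σ known):
z* = 1.282 for 80% confidence

Margin of error = z* · σ/√n = 1.282 · 10.6/√116 = 1.26

CI: (115.9 - 1.26, 115.9 + 1.26) = (114.64, 117.16)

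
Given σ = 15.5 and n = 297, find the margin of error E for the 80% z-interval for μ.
Margin of error = 1.15

Margin of error = z* · σ/√n
= 1.282 · 15.5/√297
= 1.282 · 15.5/17.2337
= 1.15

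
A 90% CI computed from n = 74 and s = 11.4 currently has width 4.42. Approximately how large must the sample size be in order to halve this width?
n ≈ 296

CI width ∝ 1/√n
To reduce width by factor 2, need √n to grow by 2 → need 2² = 4 times as many samples.

Current: n = 74, width = 4.42
New: n = 296, width ≈ 2.19

Width reduced by factor of 4.42/2.19 = 2.02.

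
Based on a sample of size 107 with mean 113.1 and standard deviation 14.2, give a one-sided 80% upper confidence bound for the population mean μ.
μ ≤ 114.26

Upper bound (one-sided):
t* = 0.845 (one-sided for 80%)
Upper bound = x̄ + t* · s/√n = 113.1 + 0.845 · 14.2/√107 = 114.26

We are 80% confident that μ ≤ 114.26.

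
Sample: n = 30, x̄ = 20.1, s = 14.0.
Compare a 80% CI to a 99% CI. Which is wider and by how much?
99% CI is wider by 7.39

df = 29
80% CI: t* = 1.311, (16.75, 23.45), width = 2 · t* · s/√n = 6.70
99% CI: t* = 2.756, (13.06, 27.14), width = 2 · t* · s/√n = 14.09

The 99% CI is wider by 14.09 - 6.70 = 7.39.
Higher confidence requires a wider interval.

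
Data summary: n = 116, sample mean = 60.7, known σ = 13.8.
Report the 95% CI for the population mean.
(58.19, 63.21)

z-interval (σ known):
z* = 1.960 for 95% confidence

Margin of error = z* · σ/√n = 1.960 · 13.8/√116 = 2.51

CI: (60.7 - 2.51, 60.7 + 2.51) = (58.19, 63.21)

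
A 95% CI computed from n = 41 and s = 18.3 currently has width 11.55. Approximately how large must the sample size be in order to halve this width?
n ≈ 164

CI width ∝ 1/√n
To reduce width by factor 2, need √n to grow by 2 → need 2² = 4 times as many samples.

Current: n = 41, width = 11.55
New: n = 164, width ≈ 5.64

Width reduced by factor of 11.55/5.64 = 2.05.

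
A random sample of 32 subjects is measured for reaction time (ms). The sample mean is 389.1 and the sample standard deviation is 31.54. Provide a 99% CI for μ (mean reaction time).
(373.80, 404.40)

t-interval (σ unknown):
df = n - 1 = 31
t* = 2.744 for 99% confidence

Margin of error = t* · s/√n = 2.744 · 31.54/√32 = 15.30

CI: (373.80, 404.40)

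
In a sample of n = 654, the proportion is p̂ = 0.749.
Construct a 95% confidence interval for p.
(0.716, 0.782)

Proportion CI:
SE = √(p̂(1-p̂)/n) = √(0.749 · 0.251 / 654) = 0.01695

z* = 1.960
Margin = z* · SE = 1.960 · 0.01695 = 0.0332

CI: 0.749 ± 0.0332 = (0.716, 0.782)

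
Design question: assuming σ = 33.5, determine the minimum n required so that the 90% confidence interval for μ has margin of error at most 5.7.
n ≥ 94

For margin E ≤ 5.7:
n ≥ (z* · σ / E)²
n ≥ (1.645 · 33.5 / 5.7)²
n ≥ 93.47

Minimum n = 94 (rounding up)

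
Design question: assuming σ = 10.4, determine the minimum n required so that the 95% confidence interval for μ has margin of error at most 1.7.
n ≥ 144

For margin E ≤ 1.7:
n ≥ (z* · σ / E)²
n ≥ (1.960 · 10.4 / 1.7)²
n ≥ 143.77

Minimum n = 144 (rounding up)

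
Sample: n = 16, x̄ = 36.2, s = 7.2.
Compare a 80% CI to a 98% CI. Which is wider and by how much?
98% CI is wider by 4.54

df = 15
80% CI: t* = 1.341, (33.79, 38.61), width = 2 · t* · s/√n = 4.83
98% CI: t* = 2.602, (31.52, 40.88), width = 2 · t* · s/√n = 9.37

The 98% CI is wider by 9.37 - 4.83 = 4.54.
Higher confidence requires a wider interval.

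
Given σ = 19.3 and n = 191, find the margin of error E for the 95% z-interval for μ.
Margin of error = 2.74

Margin of error = z* · σ/√n
= 1.960 · 19.3/√191
= 1.960 · 19.3/13.8203
= 2.74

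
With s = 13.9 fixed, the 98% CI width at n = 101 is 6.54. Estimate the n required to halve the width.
n ≈ 404

CI width ∝ 1/√n
To reduce width by factor 2, need √n to grow by 2 → need 2² = 4 times as many samples.

Current: n = 101, width = 6.54
New: n = 404, width ≈ 3.23

Width reduced by factor of 6.54/3.23 = 2.02.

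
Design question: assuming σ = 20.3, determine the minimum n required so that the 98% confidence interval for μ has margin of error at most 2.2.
n ≥ 461

For margin E ≤ 2.2:
n ≥ (z* · σ / E)²
n ≥ (2.326 · 20.3 / 2.2)²
n ≥ 460.64

Minimum n = 461 (rounding up)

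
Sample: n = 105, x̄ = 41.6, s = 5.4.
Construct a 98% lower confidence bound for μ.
μ ≥ 40.50

Lower bound (one-sided):
t* = 2.080 (one-sided for 98%)
Lower bound = x̄ - t* · s/√n = 41.6 - 2.080 · 5.4/√105 = 40.50

We are 98% confident that μ ≥ 40.50.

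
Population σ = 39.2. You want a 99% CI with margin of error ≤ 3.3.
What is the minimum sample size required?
n ≥ 937

For margin E ≤ 3.3:
n ≥ (z* · σ / E)²
n ≥ (2.576 · 39.2 / 3.3)²
n ≥ 936.35

Minimum n = 937 (rounding up)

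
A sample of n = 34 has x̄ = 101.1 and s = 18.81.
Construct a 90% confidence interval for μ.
(95.64, 106.56)

t-interval (σ unknown):
df = n - 1 = 33
t* = 1.692 for 90% confidence

Margin of error = t* · s/√n = 1.692 · 18.81/√34 = 5.46

CI: (95.64, 106.56)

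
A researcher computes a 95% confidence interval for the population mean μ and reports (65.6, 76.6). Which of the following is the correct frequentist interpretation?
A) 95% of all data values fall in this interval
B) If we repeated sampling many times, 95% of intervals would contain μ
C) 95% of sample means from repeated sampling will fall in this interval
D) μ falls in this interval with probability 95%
B

A) Wrong — a CI is about the parameter μ, not individual data values.
B) Correct — this is the frequentist long-run coverage interpretation.
C) Wrong — coverage applies to intervals containing μ, not to future x̄ values.
D) Wrong — μ is fixed; the randomness lives in the interval, not in μ.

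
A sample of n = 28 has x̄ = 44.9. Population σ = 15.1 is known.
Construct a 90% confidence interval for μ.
(40.21, 49.59)

z-interval (σ known):
z* = 1.645 for 90% confidence

Margin of error = z* · σ/√n = 1.645 · 15.1/√28 = 4.69

CI: (44.9 - 4.69, 44.9 + 4.69) = (40.21, 49.59)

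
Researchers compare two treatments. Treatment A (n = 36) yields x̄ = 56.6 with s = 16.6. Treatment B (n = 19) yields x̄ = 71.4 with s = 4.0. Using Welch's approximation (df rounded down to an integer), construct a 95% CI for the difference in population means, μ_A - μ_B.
(-20.68, -8.92)

Difference: x̄₁ - x̄₂ = -14.80
SE = √(s₁²/n₁ + s₂²/n₂) = √(16.6²/36 + 4.0²/19) = 2.9149
df = 42.13 → 42 (Welch–Satterthwaite, rounded down)
t* = 2.018

CI: -14.80 ± 2.018 · 2.9149 = -14.80 ± 5.88 = (-20.68, -8.92)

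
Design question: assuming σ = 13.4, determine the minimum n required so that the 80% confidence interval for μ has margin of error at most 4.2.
n ≥ 17

For margin E ≤ 4.2:
n ≥ (z* · σ / E)²
n ≥ (1.282 · 13.4 / 4.2)²
n ≥ 16.73

Minimum n = 17 (rounding up)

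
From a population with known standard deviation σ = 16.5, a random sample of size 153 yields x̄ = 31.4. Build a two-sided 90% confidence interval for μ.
(29.21, 33.59)

z-interval (σ known):
z* = 1.645 for 90% confidence

Margin of error = z* · σ/√n = 1.645 · 16.5/√153 = 2.19

CI: (31.4 - 2.19, 31.4 + 2.19) = (29.21, 33.59)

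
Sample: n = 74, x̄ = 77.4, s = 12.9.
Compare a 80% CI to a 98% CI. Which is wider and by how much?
98% CI is wider by 3.26

df = 73
80% CI: t* = 1.293, (75.46, 79.34), width = 2 · t* · s/√n = 3.88
98% CI: t* = 2.379, (73.83, 80.97), width = 2 · t* · s/√n = 7.14

The 98% CI is wider by 7.14 - 3.88 = 3.26.
Higher confidence requires a wider interval.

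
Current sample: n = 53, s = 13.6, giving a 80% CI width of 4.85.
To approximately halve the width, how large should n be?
n ≈ 212

CI width ∝ 1/√n
To reduce width by factor 2, need √n to grow by 2 → need 2² = 4 times as many samples.

Current: n = 53, width = 4.85
New: n = 212, width ≈ 2.40

Width reduced by factor of 4.85/2.40 = 2.02.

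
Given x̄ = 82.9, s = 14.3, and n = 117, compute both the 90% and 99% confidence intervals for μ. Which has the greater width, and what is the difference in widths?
99% CI is wider by 2.54

df = 116
90% CI: t* = 1.658, (80.71, 85.09), width = 2 · t* · s/√n = 4.38
99% CI: t* = 2.619, (79.44, 86.36), width = 2 · t* · s/√n = 6.92

The 99% CI is wider by 6.92 - 4.38 = 2.54.
Higher confidence requires a wider interval.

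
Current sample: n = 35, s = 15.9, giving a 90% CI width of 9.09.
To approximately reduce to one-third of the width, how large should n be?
n ≈ 315

CI width ∝ 1/√n
To reduce width by factor 3, need √n to grow by 3 → need 3² = 9 times as many samples.

Current: n = 35, width = 9.09
New: n = 315, width ≈ 2.96

Width reduced by factor of 9.09/2.96 = 3.07.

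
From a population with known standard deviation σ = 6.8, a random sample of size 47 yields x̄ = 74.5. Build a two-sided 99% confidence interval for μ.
(71.94, 77.06)

z-interval (σ known):
z* = 2.576 for 99% confidence

Margin of error = z* · σ/√n = 2.576 · 6.8/√47 = 2.56

CI: (74.5 - 2.56, 74.5 + 2.56) = (71.94, 77.06)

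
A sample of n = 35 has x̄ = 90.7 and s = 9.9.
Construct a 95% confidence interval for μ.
(87.30, 94.10)

t-interval (σ unknown):
df = n - 1 = 34
t* = 2.032 for 95% confidence

Margin of error = t* · s/√n = 2.032 · 9.9/√35 = 3.40

CI: (87.30, 94.10)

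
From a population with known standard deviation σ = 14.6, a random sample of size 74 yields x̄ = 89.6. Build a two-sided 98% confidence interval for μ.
(85.65, 93.55)

z-interval (σ known):
z* = 2.326 for 98% confidence

Margin of error = z* · σ/√n = 2.326 · 14.6/√74 = 3.95

CI: (89.6 - 3.95, 89.6 + 3.95) = (85.65, 93.55)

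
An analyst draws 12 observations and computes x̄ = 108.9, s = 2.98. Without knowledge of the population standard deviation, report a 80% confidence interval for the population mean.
(107.73, 110.07)

t-interval (σ unknown):
df = n - 1 = 11
t* = 1.363 for 80% confidence

Margin of error = t* · s/√n = 1.363 · 2.98/√12 = 1.17

CI: (107.73, 110.07)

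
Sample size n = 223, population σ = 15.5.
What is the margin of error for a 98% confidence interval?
Margin of error = 2.41

Margin of error = z* · σ/√n
= 2.326 · 15.5/√223
= 2.326 · 15.5/14.9332
= 2.41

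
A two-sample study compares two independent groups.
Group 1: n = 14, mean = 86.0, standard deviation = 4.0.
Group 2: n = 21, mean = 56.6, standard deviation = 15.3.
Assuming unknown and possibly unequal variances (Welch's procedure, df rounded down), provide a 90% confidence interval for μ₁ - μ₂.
(23.39, 35.41)

Difference: x̄₁ - x̄₂ = 29.40
SE = √(s₁²/n₁ + s₂²/n₂) = √(4.0²/14 + 15.3²/21) = 3.5057
df = 23.92 → 23 (Welch–Satterthwaite, rounded down)
t* = 1.714

CI: 29.40 ± 1.714 · 3.5057 = 29.40 ± 6.01 = (23.39, 35.41)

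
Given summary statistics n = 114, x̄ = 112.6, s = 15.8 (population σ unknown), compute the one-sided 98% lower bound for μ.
μ ≥ 109.52

Lower bound (one-sided):
t* = 2.078 (one-sided for 98%)
Lower bound = x̄ - t* · s/√n = 112.6 - 2.078 · 15.8/√114 = 109.52

We are 98% confident that μ ≥ 109.52.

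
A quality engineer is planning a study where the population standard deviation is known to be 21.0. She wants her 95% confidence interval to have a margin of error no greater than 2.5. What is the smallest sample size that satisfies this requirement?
n ≥ 272

For margin E ≤ 2.5:
n ≥ (z* · σ / E)²
n ≥ (1.960 · 21.0 / 2.5)²
n ≥ 271.06

Minimum n = 272 (rounding up)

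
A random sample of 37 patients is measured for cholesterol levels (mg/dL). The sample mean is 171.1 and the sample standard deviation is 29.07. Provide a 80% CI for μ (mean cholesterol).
(164.86, 177.34)

t-interval (σ unknown):
df = n - 1 = 36
t* = 1.306 for 80% confidence

Margin of error = t* · s/√n = 1.306 · 29.07/√37 = 6.24

CI: (164.86, 177.34)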